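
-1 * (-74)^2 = -5476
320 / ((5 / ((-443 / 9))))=-28352 / 9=-3150.22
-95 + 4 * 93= 277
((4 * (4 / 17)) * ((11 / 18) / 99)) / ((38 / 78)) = 104 / 8721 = 0.01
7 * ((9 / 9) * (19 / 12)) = 133 / 12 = 11.08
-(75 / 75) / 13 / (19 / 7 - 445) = 7 / 40248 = 0.00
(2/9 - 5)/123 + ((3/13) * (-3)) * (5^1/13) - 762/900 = -10773947/9354150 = -1.15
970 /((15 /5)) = 970 /3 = 323.33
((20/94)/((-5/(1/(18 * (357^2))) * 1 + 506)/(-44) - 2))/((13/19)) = 1045/876007197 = 0.00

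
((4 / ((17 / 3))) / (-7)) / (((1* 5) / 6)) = -72 / 595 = -0.12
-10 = -10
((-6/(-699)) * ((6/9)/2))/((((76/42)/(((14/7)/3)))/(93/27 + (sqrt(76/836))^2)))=4900/1314819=0.00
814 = 814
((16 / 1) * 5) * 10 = 800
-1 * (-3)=3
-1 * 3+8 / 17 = -43 / 17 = -2.53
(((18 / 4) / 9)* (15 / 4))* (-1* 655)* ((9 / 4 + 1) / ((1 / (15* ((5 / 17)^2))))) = -5179.16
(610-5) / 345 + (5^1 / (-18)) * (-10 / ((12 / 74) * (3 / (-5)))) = -99841 / 3726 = -26.80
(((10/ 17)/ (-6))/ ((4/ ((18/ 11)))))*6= -45/ 187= -0.24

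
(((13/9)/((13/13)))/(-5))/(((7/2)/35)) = -26/9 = -2.89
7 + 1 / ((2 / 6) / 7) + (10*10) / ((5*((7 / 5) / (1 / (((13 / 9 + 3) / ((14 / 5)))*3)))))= 31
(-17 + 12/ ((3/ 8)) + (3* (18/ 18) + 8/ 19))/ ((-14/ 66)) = -1650/ 19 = -86.84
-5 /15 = -0.33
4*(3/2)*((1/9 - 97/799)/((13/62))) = -9176/31161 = -0.29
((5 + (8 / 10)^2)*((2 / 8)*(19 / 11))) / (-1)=-2679 / 1100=-2.44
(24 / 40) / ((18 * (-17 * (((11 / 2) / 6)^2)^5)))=-10319560704 / 2204681091085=-0.00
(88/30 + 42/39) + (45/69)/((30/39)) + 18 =205037/8970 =22.86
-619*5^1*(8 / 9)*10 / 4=-61900 / 9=-6877.78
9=9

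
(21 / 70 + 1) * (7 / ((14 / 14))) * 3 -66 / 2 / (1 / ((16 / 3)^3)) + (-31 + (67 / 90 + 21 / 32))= -7212271 / 1440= -5008.52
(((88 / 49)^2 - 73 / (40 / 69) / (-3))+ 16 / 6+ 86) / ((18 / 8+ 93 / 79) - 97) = -1.43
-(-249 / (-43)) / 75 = -83 / 1075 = -0.08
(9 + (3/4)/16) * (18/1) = 5211/32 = 162.84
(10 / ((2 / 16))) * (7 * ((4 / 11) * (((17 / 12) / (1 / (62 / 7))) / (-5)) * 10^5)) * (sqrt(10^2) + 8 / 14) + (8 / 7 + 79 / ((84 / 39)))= -71310623579 / 132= -540231996.81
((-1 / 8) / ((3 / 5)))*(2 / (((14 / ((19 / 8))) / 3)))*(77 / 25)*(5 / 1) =-209 / 64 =-3.27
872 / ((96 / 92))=2507 / 3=835.67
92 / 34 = 2.71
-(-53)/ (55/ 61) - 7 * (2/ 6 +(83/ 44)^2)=915919/ 29040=31.54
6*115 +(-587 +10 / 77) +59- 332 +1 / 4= -52243 / 308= -169.62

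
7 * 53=371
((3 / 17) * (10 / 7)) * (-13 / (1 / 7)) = -390 / 17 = -22.94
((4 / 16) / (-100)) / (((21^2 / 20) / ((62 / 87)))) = -31 / 383670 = -0.00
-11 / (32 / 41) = -451 / 32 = -14.09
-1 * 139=-139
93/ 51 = 31/ 17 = 1.82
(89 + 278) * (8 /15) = 2936 /15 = 195.73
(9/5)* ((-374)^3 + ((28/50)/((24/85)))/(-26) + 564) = -244825121157/2600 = -94163508.14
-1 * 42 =-42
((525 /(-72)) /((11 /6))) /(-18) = 175 /792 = 0.22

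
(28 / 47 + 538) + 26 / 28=355007 / 658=539.52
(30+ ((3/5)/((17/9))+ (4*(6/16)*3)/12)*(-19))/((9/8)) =3817/255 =14.97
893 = 893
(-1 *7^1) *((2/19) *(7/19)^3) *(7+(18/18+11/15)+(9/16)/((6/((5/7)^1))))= -10142167/31277040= -0.32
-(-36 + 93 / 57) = 653 / 19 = 34.37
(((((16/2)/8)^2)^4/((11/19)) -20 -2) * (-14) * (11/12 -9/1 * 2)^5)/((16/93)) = -17519991945596875/7299072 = -2400304031.20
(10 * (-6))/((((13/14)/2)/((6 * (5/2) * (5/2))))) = -63000/13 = -4846.15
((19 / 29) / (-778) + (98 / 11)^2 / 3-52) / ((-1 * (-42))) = -209201761 / 343980252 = -0.61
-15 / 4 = -3.75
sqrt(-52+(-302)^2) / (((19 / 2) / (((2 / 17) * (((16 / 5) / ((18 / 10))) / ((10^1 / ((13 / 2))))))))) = 832 * sqrt(633) / 4845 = 4.32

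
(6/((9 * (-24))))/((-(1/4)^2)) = 4/9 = 0.44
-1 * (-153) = 153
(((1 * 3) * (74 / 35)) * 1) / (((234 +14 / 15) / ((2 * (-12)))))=-3996 / 6167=-0.65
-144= -144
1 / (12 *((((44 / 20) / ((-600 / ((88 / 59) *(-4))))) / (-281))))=-2072375 / 1936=-1070.44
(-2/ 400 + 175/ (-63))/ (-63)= 5009/ 113400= 0.04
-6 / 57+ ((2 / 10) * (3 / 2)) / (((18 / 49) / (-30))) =-935 / 38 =-24.61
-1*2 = -2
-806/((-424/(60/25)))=1209/265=4.56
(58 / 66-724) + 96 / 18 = -23687 / 33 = -717.79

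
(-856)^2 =732736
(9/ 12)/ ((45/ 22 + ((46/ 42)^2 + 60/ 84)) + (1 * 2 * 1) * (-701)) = -14553/ 27127582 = -0.00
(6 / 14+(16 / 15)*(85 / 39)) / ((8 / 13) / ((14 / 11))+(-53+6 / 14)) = -451 / 8532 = -0.05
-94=-94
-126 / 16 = -63 / 8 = -7.88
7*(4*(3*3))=252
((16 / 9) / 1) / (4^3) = 1 / 36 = 0.03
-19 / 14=-1.36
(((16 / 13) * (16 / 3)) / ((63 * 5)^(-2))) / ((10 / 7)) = 5927040 / 13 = 455926.15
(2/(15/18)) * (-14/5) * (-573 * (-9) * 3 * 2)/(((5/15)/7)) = -109163376/25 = -4366535.04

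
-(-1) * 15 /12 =5 /4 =1.25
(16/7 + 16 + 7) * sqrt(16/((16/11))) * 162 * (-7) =-28674 * sqrt(11) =-95100.90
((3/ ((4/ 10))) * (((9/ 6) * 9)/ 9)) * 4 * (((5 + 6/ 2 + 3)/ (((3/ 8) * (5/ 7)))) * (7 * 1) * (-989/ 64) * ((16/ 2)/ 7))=-228459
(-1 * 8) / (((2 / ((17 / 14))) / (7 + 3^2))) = -544 / 7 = -77.71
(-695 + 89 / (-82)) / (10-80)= 57079 / 5740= 9.94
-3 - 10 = -13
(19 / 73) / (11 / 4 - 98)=-76 / 27813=-0.00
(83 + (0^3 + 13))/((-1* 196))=-24/49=-0.49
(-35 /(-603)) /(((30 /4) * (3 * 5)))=14 /27135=0.00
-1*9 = -9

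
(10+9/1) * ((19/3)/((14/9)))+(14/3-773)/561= 1790419/23562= 75.99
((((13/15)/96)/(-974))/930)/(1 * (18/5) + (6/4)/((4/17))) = -13/13011198480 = -0.00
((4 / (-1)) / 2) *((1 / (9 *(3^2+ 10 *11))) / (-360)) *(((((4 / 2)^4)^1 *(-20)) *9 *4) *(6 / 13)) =-128 / 4641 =-0.03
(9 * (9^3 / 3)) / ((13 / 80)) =174960 / 13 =13458.46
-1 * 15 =-15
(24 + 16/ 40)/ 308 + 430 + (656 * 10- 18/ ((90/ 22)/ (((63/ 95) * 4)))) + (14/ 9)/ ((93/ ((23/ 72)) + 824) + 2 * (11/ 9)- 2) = 14734989710482/ 2111511325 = 6978.41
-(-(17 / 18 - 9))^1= -145 / 18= -8.06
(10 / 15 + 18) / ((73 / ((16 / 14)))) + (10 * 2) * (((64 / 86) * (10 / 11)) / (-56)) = 0.05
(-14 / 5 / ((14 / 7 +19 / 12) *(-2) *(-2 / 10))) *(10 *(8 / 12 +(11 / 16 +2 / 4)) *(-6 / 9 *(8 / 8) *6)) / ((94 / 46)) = 143290 / 2021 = 70.90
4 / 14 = 2 / 7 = 0.29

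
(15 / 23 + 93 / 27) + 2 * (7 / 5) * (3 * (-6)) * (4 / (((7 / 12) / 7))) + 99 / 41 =-2412.69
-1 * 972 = -972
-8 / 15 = -0.53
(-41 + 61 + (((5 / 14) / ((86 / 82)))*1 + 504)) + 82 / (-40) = 522.29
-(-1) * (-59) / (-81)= 59 / 81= 0.73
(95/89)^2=9025/7921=1.14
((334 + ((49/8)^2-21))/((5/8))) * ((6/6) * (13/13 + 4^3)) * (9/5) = 2624661/40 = 65616.52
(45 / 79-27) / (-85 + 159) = -1044 / 2923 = -0.36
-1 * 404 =-404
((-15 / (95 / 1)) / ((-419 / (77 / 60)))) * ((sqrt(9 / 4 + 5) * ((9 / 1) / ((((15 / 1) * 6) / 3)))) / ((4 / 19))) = 231 * sqrt(29) / 670400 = 0.00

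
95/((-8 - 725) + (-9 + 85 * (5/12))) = -1140/8479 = -0.13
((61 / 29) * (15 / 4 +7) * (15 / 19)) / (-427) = -645 / 15428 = -0.04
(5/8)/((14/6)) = 15/56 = 0.27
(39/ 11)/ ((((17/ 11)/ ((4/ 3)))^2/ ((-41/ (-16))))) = 5863/ 867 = 6.76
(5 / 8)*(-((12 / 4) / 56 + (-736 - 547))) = 359225 / 448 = 801.84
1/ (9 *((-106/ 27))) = -0.03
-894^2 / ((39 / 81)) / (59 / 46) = -1294199.62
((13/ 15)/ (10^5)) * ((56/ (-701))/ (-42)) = 13/ 788625000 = 0.00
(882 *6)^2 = 28005264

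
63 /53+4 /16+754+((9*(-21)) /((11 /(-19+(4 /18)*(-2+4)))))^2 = 2626776901 /25652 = 102400.47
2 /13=0.15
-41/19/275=-41/5225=-0.01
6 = 6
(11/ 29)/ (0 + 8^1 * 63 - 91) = 11/ 11977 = 0.00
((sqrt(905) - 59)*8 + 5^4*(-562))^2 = 123708423204 - 5627552*sqrt(905) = 123539128330.87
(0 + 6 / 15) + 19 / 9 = 113 / 45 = 2.51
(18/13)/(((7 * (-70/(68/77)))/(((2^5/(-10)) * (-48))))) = -470016/1226225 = -0.38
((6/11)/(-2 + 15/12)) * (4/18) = -16/99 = -0.16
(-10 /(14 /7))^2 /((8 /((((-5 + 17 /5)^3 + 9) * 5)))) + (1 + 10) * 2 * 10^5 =17600613 /8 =2200076.62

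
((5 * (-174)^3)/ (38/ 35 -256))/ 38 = 76825350/ 28253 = 2719.19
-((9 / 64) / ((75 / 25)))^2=-9 / 4096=-0.00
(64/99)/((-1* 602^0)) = -64/99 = -0.65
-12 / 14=-6 / 7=-0.86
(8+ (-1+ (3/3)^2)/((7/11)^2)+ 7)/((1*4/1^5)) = 15/4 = 3.75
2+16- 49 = -31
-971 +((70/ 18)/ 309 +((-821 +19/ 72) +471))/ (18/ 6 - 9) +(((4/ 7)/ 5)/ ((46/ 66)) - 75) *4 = -130245010531/ 107457840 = -1212.06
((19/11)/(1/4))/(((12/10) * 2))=95/33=2.88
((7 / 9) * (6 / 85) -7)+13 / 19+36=144086 / 4845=29.74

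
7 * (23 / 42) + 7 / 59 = 1399 / 354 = 3.95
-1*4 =-4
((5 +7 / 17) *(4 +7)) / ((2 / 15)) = 446.47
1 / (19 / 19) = 1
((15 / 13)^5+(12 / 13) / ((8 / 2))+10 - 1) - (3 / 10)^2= 415327863 / 37129300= 11.19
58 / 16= 29 / 8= 3.62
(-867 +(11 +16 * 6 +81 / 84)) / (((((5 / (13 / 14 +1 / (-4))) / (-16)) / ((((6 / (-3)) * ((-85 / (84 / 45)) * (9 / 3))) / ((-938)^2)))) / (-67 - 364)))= -220.59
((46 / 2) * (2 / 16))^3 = 12167 / 512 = 23.76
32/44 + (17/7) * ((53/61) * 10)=102526/4697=21.83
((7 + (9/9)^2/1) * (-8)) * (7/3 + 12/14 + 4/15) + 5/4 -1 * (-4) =-30241/140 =-216.01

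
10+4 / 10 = 52 / 5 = 10.40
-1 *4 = -4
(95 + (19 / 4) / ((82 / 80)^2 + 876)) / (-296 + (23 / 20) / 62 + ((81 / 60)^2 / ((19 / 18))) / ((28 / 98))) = -10470008634000 / 31952471215511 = -0.33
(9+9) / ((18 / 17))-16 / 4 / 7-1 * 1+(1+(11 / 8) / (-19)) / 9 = 49577 / 3192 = 15.53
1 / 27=0.04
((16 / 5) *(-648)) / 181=-10368 / 905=-11.46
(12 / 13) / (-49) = -12 / 637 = -0.02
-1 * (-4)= 4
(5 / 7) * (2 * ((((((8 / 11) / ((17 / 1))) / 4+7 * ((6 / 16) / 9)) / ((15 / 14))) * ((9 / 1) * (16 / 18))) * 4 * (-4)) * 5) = -434240 / 1683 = -258.02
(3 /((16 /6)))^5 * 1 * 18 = 531441 /16384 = 32.44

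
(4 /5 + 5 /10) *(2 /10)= 13 /50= 0.26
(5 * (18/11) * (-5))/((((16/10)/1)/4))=-102.27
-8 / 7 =-1.14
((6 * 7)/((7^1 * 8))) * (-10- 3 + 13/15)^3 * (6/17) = -3014284/6375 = -472.83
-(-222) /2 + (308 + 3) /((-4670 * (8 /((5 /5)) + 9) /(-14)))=4408322 /39695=111.05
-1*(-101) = 101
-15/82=-0.18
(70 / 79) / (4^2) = 35 / 632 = 0.06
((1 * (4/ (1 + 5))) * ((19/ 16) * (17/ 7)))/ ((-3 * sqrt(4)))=-323/ 1008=-0.32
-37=-37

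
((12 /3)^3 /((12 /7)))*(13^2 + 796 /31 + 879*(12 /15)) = 15587152 /465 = 33520.76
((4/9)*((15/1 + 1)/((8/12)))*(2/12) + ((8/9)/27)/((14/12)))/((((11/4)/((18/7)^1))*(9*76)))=2048/829521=0.00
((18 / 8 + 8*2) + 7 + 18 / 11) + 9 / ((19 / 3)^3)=26.92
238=238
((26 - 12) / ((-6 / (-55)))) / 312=0.41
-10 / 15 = -2 / 3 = -0.67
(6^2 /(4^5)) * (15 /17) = 135 /4352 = 0.03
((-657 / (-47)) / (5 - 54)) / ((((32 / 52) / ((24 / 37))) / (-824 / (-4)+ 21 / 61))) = -322516701 / 5197871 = -62.05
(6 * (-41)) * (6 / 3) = -492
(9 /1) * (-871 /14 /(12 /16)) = -5226 /7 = -746.57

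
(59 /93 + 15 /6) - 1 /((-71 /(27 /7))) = 294773 /92442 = 3.19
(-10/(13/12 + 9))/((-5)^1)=24/121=0.20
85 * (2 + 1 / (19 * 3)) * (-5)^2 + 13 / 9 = 4288.73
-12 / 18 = -2 / 3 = -0.67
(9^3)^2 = 531441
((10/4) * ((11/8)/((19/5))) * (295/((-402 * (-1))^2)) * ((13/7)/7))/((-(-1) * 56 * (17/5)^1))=5273125/2291705031168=0.00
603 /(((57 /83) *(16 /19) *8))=16683 /128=130.34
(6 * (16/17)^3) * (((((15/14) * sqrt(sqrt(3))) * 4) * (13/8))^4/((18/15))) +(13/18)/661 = 4128798306049469/140350152474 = 29417.84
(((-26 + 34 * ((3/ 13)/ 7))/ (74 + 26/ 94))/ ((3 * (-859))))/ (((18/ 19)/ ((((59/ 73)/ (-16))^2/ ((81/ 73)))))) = 879714839/ 2788277679061056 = 0.00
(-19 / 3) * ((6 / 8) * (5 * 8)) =-190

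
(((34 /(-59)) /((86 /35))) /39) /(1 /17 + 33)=-10115 /55605966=-0.00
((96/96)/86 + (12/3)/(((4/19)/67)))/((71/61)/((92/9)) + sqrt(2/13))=-2551894400718/2480279345 + 1723995591288 * sqrt(26)/2480279345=2515.36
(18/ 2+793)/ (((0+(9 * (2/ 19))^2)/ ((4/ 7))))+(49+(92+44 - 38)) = 372871/ 567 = 657.62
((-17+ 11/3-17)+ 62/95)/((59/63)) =-177639/5605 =-31.69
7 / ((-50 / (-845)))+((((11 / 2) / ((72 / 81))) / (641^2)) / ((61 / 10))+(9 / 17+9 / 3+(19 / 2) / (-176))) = 91320268523361 / 749907130720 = 121.78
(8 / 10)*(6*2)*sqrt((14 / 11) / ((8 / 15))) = 24*sqrt(1155) / 55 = 14.83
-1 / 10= -0.10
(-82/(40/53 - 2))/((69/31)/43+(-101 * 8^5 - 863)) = -2896609/145622546982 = -0.00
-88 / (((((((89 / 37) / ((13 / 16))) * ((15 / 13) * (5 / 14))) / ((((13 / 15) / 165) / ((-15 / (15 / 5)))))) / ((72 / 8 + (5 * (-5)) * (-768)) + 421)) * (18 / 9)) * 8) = 1116992149 / 12015000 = 92.97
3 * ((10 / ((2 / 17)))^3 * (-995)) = -1833163125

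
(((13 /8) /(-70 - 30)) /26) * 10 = -1 /160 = -0.01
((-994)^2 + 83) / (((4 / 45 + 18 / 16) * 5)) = 71144568 / 437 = 162802.22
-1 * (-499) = 499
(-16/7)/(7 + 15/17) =-136/469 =-0.29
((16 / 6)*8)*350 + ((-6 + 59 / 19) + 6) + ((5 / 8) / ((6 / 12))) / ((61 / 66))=51954199 / 6954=7471.12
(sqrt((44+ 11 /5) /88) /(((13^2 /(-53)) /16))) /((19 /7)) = -1484 * sqrt(210) /16055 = -1.34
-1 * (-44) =44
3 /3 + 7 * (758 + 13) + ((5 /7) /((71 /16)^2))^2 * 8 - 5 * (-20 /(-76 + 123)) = 316032834324814 /58523101343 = 5400.14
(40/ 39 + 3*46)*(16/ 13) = 86752/ 507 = 171.11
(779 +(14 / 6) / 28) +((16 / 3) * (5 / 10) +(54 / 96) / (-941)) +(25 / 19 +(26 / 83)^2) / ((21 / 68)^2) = 692284302952825 / 869076449136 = 796.57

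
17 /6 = 2.83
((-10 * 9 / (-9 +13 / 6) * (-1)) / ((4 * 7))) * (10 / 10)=-135 / 287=-0.47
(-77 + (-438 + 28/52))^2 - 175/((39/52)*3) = 402445796/1521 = 264592.90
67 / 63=1.06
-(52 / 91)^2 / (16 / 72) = -72 / 49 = -1.47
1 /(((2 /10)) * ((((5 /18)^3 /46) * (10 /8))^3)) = 1235679992784617472 /48828125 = 25306726252.23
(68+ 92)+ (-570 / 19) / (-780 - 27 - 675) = 39525 / 247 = 160.02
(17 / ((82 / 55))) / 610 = 187 / 10004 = 0.02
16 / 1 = 16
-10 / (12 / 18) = -15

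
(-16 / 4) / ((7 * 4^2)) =-1 / 28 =-0.04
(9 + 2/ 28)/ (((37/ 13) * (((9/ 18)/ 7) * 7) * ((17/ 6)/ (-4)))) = -39624/ 4403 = -9.00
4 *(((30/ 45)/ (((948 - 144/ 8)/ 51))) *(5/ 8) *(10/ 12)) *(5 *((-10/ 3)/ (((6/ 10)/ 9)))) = -10625/ 558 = -19.04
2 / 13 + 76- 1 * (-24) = 1302 / 13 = 100.15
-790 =-790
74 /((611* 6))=37 /1833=0.02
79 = 79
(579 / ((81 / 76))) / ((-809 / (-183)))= 122.89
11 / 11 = 1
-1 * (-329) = 329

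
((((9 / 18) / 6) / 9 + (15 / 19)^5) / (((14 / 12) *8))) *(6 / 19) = 84488599 / 7903708008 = 0.01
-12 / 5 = -2.40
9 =9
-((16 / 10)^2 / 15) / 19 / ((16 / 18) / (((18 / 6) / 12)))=-6 / 2375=-0.00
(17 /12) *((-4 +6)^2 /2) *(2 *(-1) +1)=-17 /6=-2.83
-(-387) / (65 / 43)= 16641 / 65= 256.02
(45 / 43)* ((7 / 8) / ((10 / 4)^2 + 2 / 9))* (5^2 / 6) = 23625 / 40076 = 0.59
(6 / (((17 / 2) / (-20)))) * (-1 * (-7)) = -98.82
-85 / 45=-17 / 9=-1.89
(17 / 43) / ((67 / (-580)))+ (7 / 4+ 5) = 38347 / 11524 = 3.33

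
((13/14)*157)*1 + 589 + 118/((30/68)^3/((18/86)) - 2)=577832413/874762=660.56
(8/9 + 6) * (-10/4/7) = -155/63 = -2.46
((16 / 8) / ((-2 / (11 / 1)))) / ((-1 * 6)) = 11 / 6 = 1.83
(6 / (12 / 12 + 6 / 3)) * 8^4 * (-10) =-81920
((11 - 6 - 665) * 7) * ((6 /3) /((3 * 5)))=-616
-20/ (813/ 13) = -260/ 813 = -0.32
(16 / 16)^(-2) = 1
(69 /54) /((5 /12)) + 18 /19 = 1144 /285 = 4.01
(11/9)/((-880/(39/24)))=-0.00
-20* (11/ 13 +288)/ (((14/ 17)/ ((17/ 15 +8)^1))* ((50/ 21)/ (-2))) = 3498158/ 65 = 53817.82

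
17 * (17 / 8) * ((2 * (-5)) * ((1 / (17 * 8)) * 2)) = -85 / 16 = -5.31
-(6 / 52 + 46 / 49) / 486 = -1343 / 619164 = -0.00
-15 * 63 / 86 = -10.99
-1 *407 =-407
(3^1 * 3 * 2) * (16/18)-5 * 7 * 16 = -544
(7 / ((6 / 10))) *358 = 12530 / 3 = 4176.67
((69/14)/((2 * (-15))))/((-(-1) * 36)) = -23/5040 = -0.00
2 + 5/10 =5/2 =2.50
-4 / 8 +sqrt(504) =-1 / 2 +6 * sqrt(14) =21.95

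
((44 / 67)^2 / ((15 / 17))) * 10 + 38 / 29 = 2420642 / 390543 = 6.20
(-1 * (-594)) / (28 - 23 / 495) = 294030 / 13837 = 21.25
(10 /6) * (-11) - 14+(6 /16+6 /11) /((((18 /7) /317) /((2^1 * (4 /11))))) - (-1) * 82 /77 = 260485 /5082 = 51.26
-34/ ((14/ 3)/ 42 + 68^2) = -306/ 41617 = -0.01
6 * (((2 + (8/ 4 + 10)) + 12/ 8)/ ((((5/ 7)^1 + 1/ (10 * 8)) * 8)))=6510/ 407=16.00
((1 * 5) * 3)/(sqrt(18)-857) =-12855/734431-45 * sqrt(2)/734431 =-0.02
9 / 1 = 9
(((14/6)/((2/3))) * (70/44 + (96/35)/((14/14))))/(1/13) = 43381/220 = 197.19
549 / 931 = 0.59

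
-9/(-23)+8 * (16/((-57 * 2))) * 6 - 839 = -369416/437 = -845.35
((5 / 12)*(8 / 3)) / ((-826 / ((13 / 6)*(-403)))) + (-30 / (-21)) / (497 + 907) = 2705 / 2301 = 1.18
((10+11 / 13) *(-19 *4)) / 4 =-2679 / 13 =-206.08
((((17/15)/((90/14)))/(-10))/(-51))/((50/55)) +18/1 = 18.00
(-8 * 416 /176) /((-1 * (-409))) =-208 /4499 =-0.05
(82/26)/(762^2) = 41/7548372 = 0.00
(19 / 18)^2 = 361 / 324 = 1.11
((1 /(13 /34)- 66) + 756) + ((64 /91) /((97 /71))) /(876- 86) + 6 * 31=235649214 /268205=878.62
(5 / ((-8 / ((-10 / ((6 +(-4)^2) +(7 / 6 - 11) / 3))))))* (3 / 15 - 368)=-82755 / 674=-122.78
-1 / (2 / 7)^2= -49 / 4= -12.25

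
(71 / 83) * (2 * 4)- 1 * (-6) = 1066 / 83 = 12.84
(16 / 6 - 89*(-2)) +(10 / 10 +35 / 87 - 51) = 131.07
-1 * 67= -67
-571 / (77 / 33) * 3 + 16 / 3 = -15305 / 21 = -728.81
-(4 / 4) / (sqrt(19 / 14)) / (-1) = sqrt(266) / 19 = 0.86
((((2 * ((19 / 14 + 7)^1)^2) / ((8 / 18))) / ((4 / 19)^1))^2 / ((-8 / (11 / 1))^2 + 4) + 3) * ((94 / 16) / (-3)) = -10387242934539013 / 10778607616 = -963690.61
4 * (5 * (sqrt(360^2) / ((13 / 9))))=64800 / 13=4984.62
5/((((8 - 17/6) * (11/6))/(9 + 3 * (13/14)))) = 1350/217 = 6.22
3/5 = 0.60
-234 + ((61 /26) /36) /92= -20150147 /86112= -234.00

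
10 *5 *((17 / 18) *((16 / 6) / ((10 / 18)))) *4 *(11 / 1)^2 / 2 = 164560 / 3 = 54853.33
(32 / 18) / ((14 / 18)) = 16 / 7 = 2.29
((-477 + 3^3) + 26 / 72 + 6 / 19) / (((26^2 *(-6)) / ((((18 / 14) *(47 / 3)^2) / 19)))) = 678907433 / 368982432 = 1.84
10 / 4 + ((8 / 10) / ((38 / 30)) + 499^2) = 9462157 / 38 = 249004.13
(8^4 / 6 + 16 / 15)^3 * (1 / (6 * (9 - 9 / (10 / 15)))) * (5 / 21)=-2818689.29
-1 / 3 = -0.33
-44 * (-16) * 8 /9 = 5632 /9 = 625.78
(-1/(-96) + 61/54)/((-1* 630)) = -197/108864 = -0.00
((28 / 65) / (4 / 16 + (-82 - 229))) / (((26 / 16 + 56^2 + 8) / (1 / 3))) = -128 / 871374075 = -0.00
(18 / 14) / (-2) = -9 / 14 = -0.64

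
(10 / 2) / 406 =5 / 406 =0.01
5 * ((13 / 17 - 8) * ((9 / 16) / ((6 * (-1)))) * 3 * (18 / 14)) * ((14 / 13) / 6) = 16605 / 7072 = 2.35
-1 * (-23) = 23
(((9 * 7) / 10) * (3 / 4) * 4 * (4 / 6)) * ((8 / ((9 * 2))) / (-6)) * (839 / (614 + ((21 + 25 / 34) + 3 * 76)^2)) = -13578376 / 1092102975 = -0.01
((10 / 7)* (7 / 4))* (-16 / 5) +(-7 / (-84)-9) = -16.92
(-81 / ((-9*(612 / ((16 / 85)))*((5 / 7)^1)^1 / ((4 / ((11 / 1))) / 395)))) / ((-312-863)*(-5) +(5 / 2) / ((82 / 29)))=18368 / 30251346118125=0.00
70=70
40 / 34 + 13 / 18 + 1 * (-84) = -82.10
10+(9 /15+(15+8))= 168 /5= 33.60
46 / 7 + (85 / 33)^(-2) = 339973 / 50575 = 6.72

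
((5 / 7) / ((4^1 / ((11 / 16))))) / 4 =55 / 1792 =0.03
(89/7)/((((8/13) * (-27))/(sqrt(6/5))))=-1157 * sqrt(30)/7560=-0.84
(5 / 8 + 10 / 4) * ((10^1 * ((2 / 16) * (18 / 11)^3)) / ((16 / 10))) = 455625 / 42592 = 10.70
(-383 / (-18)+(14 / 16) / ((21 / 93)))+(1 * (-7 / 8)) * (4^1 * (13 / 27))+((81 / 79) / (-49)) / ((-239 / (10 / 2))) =4689769141 / 199836504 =23.47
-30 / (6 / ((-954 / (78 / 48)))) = 2935.38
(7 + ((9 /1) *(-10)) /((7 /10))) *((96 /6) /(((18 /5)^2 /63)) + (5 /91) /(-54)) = -325247945 /34398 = -9455.43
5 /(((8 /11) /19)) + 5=1085 /8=135.62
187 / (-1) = -187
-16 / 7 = -2.29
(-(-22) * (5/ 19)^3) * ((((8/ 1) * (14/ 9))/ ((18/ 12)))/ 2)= 308000/ 185193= 1.66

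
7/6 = 1.17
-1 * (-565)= 565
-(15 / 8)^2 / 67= -225 / 4288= -0.05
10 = 10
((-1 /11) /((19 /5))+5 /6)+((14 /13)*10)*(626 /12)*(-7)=-21365155 /5434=-3931.75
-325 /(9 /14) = -4550 /9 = -505.56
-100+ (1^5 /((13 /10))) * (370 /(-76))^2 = -767475 /9386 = -81.77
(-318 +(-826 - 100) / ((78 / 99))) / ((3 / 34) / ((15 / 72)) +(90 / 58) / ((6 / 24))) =-5317005 / 23608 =-225.22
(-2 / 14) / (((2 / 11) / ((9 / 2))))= -99 / 28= -3.54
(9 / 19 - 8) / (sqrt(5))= -143 * sqrt(5) / 95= -3.37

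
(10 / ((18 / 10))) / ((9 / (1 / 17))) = 50 / 1377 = 0.04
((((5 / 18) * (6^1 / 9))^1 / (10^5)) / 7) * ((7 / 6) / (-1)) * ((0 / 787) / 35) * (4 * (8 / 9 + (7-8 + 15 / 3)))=0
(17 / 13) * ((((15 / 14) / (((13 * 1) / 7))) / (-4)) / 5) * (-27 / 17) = 81 / 1352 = 0.06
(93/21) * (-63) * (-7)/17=1953/17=114.88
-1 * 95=-95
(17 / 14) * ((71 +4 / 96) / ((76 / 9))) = 86955 / 8512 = 10.22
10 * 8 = 80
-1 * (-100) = 100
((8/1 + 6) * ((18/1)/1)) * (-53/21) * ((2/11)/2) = -636/11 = -57.82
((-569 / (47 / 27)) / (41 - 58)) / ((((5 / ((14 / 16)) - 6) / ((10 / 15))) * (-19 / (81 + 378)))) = 967869 / 893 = 1083.84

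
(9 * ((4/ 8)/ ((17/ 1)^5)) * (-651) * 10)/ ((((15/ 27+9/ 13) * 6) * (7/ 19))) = -3101085/ 414598244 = -0.01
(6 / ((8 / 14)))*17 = 178.50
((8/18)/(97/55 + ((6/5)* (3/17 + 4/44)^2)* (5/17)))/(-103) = -11889460/4929017517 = -0.00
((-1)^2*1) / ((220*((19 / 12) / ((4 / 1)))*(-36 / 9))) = -3 / 1045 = -0.00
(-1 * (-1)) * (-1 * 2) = -2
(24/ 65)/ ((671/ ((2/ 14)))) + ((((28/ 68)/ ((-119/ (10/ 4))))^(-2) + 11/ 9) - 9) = 183488672446/ 13738725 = 13355.58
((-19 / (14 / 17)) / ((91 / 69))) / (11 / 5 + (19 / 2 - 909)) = 37145 / 1905267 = 0.02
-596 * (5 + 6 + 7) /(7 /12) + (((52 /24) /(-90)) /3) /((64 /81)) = -164782171 /8960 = -18390.87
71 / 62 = 1.15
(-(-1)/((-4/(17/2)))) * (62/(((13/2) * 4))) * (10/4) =-2635/208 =-12.67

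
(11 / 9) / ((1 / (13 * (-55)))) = -7865 / 9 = -873.89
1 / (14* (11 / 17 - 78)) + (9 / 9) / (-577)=-28219 / 10622570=-0.00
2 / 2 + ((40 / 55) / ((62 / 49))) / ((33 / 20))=15173 / 11253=1.35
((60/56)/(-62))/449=-15/389732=-0.00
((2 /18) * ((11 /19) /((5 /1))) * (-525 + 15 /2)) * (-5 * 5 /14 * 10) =31625 /266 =118.89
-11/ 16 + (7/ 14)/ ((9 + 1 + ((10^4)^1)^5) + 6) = -137500000000000000021/ 200000000000000000032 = -0.69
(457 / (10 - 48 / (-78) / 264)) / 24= 65351 / 34328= 1.90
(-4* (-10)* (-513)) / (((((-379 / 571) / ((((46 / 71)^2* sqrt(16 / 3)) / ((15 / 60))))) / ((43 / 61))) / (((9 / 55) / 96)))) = 144.04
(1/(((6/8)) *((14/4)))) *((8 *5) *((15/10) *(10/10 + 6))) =160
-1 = -1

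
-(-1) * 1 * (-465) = -465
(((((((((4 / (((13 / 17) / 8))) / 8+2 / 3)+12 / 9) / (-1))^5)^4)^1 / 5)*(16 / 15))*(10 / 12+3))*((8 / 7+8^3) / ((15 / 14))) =3834786754770695999966232406425359683426451456 / 64141752740222698105953375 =59786123561384015641.83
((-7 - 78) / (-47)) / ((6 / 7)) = 595 / 282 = 2.11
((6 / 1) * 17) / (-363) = -34 / 121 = -0.28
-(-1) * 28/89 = 28/89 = 0.31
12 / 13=0.92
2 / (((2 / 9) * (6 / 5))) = 15 / 2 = 7.50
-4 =-4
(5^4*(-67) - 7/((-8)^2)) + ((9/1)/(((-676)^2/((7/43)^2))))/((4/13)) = -41875.11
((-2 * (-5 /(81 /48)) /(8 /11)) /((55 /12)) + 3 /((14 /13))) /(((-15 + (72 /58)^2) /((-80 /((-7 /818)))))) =-15822574000 /4991679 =-3169.79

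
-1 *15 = -15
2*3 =6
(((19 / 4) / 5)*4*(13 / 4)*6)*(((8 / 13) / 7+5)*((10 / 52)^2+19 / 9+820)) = 44002145353 / 141960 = 309961.58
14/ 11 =1.27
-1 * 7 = -7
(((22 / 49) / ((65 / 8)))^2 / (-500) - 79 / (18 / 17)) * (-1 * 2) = 1702961911267 / 11412253125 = 149.22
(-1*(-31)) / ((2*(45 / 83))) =2573 / 90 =28.59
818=818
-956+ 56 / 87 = -955.36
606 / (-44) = -303 / 22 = -13.77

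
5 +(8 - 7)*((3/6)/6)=61/12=5.08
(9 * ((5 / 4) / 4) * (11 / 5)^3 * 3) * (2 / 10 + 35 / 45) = 43923 / 500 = 87.85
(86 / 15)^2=7396 / 225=32.87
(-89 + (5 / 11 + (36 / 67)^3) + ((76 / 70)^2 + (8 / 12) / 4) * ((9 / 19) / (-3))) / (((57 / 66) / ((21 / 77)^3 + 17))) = -309121321330672758 / 177029545425425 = -1746.16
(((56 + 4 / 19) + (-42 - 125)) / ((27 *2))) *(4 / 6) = -2105 / 1539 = -1.37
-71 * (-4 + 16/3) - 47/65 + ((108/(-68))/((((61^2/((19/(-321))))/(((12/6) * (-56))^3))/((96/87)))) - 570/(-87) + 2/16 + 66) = -18947798141923/306206894760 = -61.88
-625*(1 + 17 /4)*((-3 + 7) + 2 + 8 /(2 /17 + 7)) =-5656875 /242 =-23375.52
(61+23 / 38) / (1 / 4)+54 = 5708 / 19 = 300.42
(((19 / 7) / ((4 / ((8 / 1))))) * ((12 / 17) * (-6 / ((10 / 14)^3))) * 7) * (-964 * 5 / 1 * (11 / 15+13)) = 62120252544 / 2125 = 29233060.02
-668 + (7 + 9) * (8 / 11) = -7220 / 11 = -656.36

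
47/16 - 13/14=225/112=2.01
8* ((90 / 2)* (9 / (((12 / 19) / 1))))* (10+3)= 66690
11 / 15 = 0.73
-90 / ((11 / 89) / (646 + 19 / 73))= -377887770 / 803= -470594.98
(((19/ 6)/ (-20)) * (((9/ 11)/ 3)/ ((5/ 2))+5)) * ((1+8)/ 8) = -16017/ 17600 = -0.91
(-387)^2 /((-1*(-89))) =149769 /89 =1682.80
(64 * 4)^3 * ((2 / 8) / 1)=4194304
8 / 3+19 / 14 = 169 / 42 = 4.02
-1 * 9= -9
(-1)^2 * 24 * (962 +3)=23160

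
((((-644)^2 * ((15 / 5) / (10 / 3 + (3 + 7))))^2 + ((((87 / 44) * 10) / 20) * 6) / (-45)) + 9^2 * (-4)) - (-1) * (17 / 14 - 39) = 67050066479107 / 7700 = 8707800841.44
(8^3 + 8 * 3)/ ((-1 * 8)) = -67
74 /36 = 37 /18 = 2.06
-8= -8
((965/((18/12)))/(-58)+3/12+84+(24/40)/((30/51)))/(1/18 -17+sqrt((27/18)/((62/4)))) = -3661064877/836012870 -17424423 * sqrt(93)/2090032175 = -4.46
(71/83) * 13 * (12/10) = 5538/415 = 13.34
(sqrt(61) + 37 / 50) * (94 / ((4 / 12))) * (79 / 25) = 7619.30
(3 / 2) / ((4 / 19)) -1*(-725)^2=-4204943 / 8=-525617.88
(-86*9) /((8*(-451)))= 387 /1804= 0.21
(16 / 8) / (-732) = -1 / 366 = -0.00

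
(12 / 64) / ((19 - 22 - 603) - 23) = -3 / 10064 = -0.00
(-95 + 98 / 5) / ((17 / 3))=-1131 / 85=-13.31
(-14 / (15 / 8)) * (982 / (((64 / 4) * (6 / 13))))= -44681 / 45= -992.91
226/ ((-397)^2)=226/ 157609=0.00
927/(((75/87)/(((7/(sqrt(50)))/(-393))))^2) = 4244527/536281250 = 0.01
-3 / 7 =-0.43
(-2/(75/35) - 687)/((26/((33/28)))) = -113509/3640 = -31.18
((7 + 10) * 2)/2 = 17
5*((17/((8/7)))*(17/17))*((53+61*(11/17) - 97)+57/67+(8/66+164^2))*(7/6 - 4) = -300714855805/53064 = -5667022.01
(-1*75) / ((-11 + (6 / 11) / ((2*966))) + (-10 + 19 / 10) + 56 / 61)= 40511625 / 9820928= 4.13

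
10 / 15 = 2 / 3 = 0.67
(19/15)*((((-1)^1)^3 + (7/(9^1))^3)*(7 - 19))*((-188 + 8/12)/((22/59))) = -486361544/120285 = -4043.41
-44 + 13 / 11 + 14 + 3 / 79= -25010 / 869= -28.78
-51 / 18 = -17 / 6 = -2.83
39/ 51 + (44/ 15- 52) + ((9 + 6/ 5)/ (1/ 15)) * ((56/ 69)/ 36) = -87687/ 1955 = -44.85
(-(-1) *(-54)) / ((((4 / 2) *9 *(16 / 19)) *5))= -57 / 80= -0.71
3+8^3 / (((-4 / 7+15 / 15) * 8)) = 457 / 3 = 152.33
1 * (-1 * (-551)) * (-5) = -2755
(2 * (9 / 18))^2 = 1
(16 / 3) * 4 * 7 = 448 / 3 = 149.33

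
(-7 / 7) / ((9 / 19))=-19 / 9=-2.11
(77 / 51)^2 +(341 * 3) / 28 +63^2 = 291881167 / 72828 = 4007.82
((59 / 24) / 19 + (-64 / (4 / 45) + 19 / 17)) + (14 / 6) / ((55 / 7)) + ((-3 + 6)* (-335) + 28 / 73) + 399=-41210801227 / 31124280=-1324.07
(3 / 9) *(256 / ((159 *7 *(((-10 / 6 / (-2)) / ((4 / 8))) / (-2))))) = -512 / 5565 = -0.09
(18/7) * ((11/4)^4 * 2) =131769/448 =294.13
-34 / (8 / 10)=-85 / 2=-42.50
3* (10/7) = 30/7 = 4.29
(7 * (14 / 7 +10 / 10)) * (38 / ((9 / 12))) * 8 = 8512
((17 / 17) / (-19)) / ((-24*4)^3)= 1 / 16809984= 0.00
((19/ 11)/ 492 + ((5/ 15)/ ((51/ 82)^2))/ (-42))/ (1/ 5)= -0.09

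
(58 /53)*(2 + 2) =4.38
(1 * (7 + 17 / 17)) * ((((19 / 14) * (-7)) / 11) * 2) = -152 / 11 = -13.82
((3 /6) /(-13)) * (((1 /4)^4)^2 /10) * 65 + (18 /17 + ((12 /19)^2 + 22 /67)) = 192517093845 /107788107776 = 1.79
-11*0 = 0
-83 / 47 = -1.77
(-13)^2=169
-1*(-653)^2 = -426409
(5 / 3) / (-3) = -0.56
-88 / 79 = -1.11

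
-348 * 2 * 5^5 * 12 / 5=-5220000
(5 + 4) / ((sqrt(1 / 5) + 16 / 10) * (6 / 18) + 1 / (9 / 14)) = 38070 / 8791 - 1215 * sqrt(5) / 8791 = 4.02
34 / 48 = 17 / 24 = 0.71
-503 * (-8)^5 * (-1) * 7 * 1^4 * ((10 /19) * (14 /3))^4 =-4198833756.50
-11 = -11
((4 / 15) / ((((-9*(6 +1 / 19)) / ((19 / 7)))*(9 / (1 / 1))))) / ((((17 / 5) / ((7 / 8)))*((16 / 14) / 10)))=-2527 / 760104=-0.00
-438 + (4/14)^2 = -21458/49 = -437.92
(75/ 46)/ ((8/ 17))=1275/ 368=3.46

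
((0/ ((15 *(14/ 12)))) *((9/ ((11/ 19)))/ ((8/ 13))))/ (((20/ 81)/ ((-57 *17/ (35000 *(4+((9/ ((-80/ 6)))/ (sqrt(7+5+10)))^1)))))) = 0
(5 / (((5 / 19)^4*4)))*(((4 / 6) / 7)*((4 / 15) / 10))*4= 521284 / 196875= 2.65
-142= -142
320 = 320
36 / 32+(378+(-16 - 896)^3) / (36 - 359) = 6068404107 / 2584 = 2348453.60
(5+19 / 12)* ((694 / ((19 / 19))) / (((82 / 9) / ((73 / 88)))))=6003447 / 14432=415.98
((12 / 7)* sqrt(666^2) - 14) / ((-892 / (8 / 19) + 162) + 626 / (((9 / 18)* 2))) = -15788 / 18627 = -0.85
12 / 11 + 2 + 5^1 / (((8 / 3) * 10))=577 / 176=3.28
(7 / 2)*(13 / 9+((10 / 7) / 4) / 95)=3467 / 684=5.07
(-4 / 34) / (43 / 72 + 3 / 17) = -144 / 947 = -0.15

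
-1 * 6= -6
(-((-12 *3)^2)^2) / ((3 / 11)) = -6158592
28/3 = 9.33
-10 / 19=-0.53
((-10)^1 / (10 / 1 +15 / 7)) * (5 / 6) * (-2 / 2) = 35 / 51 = 0.69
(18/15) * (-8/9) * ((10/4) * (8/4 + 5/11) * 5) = -360/11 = -32.73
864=864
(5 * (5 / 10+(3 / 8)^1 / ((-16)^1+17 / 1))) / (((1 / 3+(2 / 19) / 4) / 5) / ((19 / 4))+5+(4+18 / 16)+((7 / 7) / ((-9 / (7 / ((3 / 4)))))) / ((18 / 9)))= 243675 / 535897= 0.45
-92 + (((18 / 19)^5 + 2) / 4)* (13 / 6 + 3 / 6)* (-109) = -292.79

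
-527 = -527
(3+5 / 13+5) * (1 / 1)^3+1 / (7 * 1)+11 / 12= 10313 / 1092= 9.44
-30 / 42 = -5 / 7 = -0.71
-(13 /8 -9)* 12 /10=177 /20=8.85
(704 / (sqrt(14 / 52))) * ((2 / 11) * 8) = 1024 * sqrt(182) / 7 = 1973.50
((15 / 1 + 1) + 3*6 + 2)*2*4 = 288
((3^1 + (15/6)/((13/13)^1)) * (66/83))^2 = 131769/6889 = 19.13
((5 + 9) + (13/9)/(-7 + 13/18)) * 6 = 9336/113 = 82.62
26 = 26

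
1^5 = 1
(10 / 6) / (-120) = -1 / 72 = -0.01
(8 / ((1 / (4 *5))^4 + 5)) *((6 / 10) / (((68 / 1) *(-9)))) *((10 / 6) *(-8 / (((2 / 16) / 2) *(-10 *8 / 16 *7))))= -8192000 / 856801071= -0.01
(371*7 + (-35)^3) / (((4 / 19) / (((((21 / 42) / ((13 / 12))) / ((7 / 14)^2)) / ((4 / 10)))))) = -11479230 / 13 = -883017.69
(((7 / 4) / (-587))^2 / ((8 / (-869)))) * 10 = -212905 / 22052416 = -0.01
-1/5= -0.20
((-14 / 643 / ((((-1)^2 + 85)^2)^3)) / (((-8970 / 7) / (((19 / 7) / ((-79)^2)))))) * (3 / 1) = 133 / 2427152451691536612160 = 0.00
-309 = -309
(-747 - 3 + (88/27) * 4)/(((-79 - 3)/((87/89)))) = 288521/32841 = 8.79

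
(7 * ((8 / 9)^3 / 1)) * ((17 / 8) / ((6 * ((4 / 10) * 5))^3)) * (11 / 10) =1309 / 196830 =0.01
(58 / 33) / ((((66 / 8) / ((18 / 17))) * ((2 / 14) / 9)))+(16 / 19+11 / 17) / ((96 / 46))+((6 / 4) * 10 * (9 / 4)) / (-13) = 300662231 / 24387792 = 12.33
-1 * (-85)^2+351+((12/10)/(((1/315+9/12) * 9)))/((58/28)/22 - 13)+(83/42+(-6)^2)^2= -5431.82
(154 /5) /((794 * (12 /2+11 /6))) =462 /93295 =0.00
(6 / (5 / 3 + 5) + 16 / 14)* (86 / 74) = 6149 / 2590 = 2.37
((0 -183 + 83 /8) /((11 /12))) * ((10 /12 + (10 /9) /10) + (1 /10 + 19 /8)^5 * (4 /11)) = -11045828627461 /1689600000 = -6537.54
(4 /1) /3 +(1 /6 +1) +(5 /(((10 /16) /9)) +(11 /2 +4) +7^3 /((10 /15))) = 1197 /2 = 598.50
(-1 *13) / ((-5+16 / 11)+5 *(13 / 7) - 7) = 1001 / 97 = 10.32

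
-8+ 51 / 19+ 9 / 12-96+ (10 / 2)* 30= 49.43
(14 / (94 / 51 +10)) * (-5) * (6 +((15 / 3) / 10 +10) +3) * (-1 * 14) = 487305 / 302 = 1613.59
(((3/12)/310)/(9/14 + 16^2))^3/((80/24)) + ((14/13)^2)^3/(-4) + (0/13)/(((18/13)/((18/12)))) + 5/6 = 709697030044510446431039383/1600766874608504961979920000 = 0.44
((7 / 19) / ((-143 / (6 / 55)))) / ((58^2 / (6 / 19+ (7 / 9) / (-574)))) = -30863 / 1174808357580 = -0.00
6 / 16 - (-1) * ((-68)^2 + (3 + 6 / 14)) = 259157 / 56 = 4627.80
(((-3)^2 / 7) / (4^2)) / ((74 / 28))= 0.03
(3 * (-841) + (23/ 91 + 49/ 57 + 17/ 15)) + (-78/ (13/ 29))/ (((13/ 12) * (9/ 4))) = -67227122/ 25935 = -2592.14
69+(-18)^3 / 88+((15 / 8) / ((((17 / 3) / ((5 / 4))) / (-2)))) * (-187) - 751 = -104471 / 176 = -593.59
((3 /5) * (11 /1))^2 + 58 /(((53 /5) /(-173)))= -1196533 /1325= -903.04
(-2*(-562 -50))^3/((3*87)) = 203751936/29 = 7025928.83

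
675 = 675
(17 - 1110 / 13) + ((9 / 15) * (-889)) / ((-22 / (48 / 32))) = -32.02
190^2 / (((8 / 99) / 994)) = 444057075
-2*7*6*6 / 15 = -168 / 5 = -33.60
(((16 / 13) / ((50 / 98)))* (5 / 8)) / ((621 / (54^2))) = 10584 / 1495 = 7.08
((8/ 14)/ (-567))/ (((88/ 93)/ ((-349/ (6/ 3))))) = 10819/ 58212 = 0.19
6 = 6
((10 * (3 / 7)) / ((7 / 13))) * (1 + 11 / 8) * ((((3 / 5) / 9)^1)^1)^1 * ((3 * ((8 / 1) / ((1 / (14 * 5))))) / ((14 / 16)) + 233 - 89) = 2601.06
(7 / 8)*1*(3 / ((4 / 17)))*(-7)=-78.09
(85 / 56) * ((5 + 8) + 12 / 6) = 1275 / 56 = 22.77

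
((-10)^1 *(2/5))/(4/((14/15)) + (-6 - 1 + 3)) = -14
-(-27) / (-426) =-9 / 142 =-0.06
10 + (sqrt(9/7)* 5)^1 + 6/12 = 15* sqrt(7)/7 + 21/2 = 16.17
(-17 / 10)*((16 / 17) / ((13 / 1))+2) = -229 / 65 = -3.52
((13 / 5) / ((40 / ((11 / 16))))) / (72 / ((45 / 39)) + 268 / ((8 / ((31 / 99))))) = 14157 / 23091520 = 0.00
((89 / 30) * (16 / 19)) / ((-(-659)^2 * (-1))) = 712 / 123770085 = 0.00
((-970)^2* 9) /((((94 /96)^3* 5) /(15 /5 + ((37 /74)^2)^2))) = 573608770560 /103823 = 5524871.85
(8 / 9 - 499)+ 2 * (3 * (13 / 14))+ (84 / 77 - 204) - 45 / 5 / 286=-12531163 / 18018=-695.48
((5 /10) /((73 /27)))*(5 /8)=135 /1168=0.12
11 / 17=0.65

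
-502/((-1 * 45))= 502/45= 11.16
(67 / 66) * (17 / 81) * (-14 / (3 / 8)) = -63784 / 8019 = -7.95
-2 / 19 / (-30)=1 / 285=0.00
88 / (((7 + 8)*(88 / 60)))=4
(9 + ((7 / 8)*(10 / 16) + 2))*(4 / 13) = 739 / 208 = 3.55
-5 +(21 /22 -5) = -199 /22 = -9.05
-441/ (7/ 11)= -693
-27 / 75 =-9 / 25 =-0.36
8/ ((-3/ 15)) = -40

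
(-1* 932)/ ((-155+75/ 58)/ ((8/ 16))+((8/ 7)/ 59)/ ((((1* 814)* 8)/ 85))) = 9086327096/ 2997060065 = 3.03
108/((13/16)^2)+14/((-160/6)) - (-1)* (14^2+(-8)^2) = 2859971/6760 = 423.07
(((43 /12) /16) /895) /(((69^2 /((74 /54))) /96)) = 0.00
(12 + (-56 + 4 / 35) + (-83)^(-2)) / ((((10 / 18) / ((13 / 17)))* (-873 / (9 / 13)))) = 0.05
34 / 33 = 1.03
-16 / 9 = -1.78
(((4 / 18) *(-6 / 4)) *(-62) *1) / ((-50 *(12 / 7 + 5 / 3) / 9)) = -1953 / 1775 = -1.10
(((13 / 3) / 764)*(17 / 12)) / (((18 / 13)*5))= 0.00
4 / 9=0.44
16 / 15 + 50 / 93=746 / 465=1.60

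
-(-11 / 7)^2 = -121 / 49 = -2.47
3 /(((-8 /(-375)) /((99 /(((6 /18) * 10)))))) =66825 /16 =4176.56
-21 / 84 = -1 / 4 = -0.25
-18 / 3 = -6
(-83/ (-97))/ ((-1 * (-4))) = 83/ 388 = 0.21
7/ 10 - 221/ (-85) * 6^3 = 5623/ 10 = 562.30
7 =7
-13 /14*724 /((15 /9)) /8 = -7059 /140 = -50.42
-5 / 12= -0.42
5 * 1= 5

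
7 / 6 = 1.17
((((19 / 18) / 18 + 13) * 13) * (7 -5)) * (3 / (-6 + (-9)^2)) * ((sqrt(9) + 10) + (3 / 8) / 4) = 23046257 / 129600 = 177.83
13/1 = 13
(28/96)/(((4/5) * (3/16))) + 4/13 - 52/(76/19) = -2515/234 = -10.75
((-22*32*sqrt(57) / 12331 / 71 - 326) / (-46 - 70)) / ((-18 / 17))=-2771 / 1044 - 136*sqrt(57) / 20773251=-2.65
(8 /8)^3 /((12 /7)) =7 /12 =0.58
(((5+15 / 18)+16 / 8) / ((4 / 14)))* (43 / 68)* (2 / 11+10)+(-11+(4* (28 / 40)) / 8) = 1861087 / 11220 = 165.87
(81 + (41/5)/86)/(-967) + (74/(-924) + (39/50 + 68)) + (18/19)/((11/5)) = 69.05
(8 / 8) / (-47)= -1 / 47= -0.02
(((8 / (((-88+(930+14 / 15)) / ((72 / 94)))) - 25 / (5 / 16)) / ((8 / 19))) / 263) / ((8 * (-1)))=28225165 / 312584968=0.09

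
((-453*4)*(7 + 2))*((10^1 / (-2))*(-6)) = -489240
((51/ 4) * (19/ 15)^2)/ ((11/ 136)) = 208658/ 825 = 252.92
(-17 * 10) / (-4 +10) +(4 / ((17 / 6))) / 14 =-10079 / 357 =-28.23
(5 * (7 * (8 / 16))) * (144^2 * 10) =3628800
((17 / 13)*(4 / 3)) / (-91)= -68 / 3549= -0.02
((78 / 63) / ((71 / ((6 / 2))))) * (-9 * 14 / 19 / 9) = -52 / 1349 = -0.04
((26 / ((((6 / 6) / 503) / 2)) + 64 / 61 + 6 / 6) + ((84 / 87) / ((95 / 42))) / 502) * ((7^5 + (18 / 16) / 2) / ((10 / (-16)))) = -296725754831656733 / 421818050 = -703444897.23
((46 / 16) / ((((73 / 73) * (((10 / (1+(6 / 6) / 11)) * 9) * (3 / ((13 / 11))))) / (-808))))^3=-220326975764792 / 161433496125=-1364.82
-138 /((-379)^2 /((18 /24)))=-207 /287282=-0.00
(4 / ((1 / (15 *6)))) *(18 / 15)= 432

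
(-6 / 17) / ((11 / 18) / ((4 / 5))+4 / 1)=-432 / 5831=-0.07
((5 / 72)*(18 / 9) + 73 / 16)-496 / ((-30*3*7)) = 9221 / 1680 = 5.49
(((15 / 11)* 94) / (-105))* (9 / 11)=-846 / 847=-1.00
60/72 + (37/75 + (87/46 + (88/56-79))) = -896093/12075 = -74.21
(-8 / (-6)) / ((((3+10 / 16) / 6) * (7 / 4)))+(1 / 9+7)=15296 / 1827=8.37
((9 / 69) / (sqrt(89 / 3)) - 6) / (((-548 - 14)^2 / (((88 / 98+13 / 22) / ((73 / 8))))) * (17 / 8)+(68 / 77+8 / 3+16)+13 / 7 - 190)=-5932080 / 4066737228703+2966040 * sqrt(267) / 8324611107155041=-0.00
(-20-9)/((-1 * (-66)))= -29/66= -0.44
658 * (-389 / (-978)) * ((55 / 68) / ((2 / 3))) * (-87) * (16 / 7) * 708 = -44705003.06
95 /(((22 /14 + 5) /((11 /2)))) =7315 /92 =79.51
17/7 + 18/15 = 127/35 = 3.63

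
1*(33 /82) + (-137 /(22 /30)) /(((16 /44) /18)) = -9247.10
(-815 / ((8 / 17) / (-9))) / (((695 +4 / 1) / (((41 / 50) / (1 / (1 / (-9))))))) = -113611 / 55920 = -2.03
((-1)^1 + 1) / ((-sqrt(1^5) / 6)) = 0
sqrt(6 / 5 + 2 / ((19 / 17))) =2 * sqrt(6745) / 95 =1.73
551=551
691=691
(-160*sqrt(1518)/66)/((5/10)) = -160*sqrt(1518)/33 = -188.90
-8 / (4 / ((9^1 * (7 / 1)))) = -126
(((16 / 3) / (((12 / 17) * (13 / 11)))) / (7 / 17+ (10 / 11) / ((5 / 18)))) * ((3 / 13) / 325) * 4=559504 / 113529975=0.00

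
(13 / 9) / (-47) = -0.03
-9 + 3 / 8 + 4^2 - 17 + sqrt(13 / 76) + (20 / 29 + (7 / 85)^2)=-8.51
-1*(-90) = 90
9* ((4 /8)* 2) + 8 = 17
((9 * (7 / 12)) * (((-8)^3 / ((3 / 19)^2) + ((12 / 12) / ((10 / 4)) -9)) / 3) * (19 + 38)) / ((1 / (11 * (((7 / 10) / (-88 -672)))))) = 20763.78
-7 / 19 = -0.37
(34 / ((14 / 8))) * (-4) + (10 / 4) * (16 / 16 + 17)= -229 / 7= -32.71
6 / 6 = 1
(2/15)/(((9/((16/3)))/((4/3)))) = 128/1215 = 0.11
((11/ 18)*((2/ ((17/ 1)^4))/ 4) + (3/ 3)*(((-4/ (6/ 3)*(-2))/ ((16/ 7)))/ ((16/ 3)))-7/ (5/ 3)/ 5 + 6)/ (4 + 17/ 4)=0.67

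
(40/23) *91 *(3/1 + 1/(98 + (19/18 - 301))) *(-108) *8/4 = -1711958976/16721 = -102383.77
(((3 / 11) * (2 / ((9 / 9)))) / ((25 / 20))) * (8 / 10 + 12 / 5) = 384 / 275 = 1.40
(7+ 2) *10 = 90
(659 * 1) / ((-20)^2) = 659 / 400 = 1.65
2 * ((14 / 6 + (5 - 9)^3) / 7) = -370 / 21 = -17.62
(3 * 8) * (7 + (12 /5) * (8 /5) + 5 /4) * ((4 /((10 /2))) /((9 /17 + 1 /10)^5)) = 32958856569600 /14025517307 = 2349.92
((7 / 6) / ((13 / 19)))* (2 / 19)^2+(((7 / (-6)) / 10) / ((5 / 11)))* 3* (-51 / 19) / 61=238553 / 4520100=0.05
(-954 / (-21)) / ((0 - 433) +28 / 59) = -18762 / 178633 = -0.11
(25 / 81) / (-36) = -25 / 2916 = -0.01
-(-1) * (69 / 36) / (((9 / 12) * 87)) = 23 / 783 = 0.03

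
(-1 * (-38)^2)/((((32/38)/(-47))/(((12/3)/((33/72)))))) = 7736952/11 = 703359.27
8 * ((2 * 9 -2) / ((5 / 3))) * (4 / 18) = 256 / 15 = 17.07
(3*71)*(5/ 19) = 1065/ 19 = 56.05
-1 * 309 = -309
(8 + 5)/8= 13/8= 1.62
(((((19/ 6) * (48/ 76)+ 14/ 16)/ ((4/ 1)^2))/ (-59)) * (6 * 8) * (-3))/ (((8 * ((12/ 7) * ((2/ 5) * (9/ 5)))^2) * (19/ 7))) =4930625/ 371920896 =0.01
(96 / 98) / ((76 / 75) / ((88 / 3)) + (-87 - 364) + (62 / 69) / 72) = -32788800 / 15094252873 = -0.00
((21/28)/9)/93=1/1116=0.00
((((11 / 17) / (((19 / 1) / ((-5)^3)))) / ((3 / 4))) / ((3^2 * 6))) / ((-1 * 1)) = 2750 / 26163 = 0.11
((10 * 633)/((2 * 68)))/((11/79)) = 250035/748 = 334.27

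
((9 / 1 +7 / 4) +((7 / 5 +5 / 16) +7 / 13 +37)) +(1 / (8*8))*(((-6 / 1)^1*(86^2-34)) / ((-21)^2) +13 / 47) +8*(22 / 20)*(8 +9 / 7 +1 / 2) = 1289096869 / 9580480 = 134.55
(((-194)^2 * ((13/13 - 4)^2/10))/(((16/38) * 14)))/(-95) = -84681/1400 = -60.49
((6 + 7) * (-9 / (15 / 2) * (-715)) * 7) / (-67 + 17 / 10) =-780780 / 653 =-1195.68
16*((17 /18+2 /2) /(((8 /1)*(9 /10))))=350 /81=4.32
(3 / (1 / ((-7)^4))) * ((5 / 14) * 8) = 20580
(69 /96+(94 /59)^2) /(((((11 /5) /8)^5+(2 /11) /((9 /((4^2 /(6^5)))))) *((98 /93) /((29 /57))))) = 404990357112000000 /415744188601567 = 974.13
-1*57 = -57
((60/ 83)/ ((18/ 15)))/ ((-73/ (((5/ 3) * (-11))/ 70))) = 0.00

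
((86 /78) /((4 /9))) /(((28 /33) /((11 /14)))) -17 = -299701 /20384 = -14.70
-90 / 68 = -45 / 34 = -1.32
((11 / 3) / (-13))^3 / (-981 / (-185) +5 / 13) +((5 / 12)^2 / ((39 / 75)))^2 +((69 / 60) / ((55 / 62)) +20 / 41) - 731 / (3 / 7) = -35415202228682767 / 20786314348800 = -1703.77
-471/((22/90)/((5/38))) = -105975/418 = -253.53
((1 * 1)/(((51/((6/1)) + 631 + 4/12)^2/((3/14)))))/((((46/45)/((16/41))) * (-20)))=-972/97285016521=-0.00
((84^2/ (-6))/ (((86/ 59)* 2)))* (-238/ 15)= 1376116/ 215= 6400.54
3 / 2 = 1.50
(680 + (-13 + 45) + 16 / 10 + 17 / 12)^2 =1840495801 / 3600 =511248.83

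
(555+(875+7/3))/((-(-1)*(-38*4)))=-4297/456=-9.42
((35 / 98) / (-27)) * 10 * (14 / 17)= -0.11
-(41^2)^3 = -4750104241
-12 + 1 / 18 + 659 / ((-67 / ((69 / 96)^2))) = -10512859 / 617472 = -17.03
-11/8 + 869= 6941/8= 867.62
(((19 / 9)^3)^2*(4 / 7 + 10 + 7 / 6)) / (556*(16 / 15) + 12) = 115968096665 / 67527019224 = 1.72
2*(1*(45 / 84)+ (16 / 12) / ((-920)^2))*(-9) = -7141521 / 740600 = -9.64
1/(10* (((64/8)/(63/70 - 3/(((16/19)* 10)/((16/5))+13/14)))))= 543/757600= 0.00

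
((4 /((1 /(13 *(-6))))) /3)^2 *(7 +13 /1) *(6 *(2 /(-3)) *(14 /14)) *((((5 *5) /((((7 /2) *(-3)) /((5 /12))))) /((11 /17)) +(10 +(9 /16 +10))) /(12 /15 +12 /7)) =-7131698600 /1089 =-6548850.87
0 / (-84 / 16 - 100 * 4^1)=0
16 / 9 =1.78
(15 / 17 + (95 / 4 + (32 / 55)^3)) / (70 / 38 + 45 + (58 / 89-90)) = -475012636159 / 813191753000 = -0.58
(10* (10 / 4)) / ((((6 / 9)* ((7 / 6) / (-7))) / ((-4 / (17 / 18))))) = 16200 / 17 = 952.94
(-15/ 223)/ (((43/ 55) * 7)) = -825/ 67123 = -0.01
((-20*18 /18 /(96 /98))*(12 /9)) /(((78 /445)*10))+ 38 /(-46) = -528191 /32292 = -16.36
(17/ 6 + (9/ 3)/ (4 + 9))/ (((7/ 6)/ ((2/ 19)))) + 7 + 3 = 10.28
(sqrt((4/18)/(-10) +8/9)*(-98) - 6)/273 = -14*sqrt(195)/585 - 2/91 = -0.36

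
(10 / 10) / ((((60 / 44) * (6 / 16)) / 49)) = 4312 / 45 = 95.82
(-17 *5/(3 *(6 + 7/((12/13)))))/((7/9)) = -3060/1141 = -2.68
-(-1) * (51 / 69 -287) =-6584 / 23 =-286.26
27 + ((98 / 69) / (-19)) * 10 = 34417 / 1311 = 26.25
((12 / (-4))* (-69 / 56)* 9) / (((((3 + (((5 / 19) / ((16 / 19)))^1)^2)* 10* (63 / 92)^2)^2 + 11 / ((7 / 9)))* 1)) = 30370476589056 / 205532332713479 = 0.15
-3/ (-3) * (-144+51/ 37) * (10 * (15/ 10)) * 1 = -79155/ 37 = -2139.32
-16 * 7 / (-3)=112 / 3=37.33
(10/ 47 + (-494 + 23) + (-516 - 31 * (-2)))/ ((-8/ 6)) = 130395/ 188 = 693.59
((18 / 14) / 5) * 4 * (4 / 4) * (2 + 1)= 108 / 35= 3.09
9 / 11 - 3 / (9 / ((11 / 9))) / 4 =851 / 1188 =0.72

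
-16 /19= -0.84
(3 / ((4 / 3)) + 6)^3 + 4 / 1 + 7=36641 / 64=572.52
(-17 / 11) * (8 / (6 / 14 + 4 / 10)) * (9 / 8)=-5355 / 319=-16.79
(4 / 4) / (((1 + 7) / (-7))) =-7 / 8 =-0.88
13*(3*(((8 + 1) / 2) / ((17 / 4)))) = 702 / 17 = 41.29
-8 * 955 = -7640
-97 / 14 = -6.93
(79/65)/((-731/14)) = -1106/47515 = -0.02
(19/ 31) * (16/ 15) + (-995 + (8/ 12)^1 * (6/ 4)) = -461906/ 465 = -993.35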